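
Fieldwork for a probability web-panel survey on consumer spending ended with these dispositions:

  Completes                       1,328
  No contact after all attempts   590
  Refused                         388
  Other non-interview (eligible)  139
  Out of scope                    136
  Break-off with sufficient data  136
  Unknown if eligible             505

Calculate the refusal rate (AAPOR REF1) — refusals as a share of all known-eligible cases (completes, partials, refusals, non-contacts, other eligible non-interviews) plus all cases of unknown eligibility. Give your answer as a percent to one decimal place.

Num → 388
Denom → 1328 + 136 + 388 + 590 + 139 + 505 = 3086
REF1 = 388 / 3086 = 0.1257

12.6%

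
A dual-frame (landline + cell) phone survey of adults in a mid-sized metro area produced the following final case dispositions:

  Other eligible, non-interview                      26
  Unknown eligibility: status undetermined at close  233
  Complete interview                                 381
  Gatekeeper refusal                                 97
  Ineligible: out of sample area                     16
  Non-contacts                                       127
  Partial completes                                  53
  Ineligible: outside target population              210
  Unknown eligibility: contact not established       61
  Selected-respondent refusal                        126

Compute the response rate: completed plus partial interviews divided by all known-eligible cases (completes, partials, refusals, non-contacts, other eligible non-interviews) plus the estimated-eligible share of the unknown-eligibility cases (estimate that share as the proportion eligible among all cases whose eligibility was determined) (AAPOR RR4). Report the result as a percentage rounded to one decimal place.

Refusal or break-off = 97 + 126 = 223
Eligibility not determined = 61 + 233 = 294
Not eligible = 210 + 16 = 226
Numerator: 381 + 53 = 434
Eligible (known): 381 + 53 + 223 + 127 + 26 = 810
e = 810 / (810 + 226) = 810 / 1036 = 0.7819
e × U: 0.7819 × 294 = 229.88
Denominator: 810 + 229.88 = 1039.88
RR4 = 434 / 1039.88 = 0.4174

41.7%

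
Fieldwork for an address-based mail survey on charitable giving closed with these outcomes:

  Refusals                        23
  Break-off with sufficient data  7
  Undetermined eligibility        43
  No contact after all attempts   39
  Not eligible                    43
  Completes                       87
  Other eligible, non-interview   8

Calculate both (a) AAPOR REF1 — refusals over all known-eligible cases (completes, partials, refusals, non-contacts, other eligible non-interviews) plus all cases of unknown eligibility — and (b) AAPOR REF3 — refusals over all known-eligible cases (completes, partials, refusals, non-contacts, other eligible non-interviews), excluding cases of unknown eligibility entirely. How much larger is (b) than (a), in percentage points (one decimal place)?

Numerator = 23
Base = 87 + 7 + 23 + 39 + 8 + 43 = 207
REF1 = 23 / 207 = 0.1111
Base = 87 + 7 + 23 + 39 + 8 = 164
REF3 = 23 / 164 = 0.1402
Difference = 14.02 − 11.11 = 2.91 percentage points

2.9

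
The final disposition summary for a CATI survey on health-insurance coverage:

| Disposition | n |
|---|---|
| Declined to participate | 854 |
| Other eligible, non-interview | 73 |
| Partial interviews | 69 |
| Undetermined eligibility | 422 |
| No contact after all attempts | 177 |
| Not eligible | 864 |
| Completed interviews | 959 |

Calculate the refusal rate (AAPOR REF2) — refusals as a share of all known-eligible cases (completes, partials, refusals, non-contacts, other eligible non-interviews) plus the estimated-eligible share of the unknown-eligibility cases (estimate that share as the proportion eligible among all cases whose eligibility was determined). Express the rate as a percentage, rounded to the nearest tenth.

Top = 854
Eligible (known) = 959 + 69 + 854 + 177 + 73 = 2132
e = 2132 / (2132 + 864) = 2132 / 2996 = 0.7116
Eligible share of unknowns = 0.7116 × 422 = 300.30
Denominator = 2132 + 300.30 = 2432.30
REF2 = 854 / 2432.30 = 0.3511

35.1%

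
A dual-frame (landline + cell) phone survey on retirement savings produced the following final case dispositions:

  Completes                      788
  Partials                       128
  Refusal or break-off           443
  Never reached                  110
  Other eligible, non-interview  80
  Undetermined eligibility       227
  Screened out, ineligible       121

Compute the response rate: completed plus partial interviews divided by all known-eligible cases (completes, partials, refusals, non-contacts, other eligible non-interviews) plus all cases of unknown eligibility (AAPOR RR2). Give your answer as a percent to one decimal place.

Num: 788 + 128 = 916
Base: 788 + 128 + 443 + 110 + 80 + 227 = 1776
RR2 = 916 / 1776 = 0.5158

51.6%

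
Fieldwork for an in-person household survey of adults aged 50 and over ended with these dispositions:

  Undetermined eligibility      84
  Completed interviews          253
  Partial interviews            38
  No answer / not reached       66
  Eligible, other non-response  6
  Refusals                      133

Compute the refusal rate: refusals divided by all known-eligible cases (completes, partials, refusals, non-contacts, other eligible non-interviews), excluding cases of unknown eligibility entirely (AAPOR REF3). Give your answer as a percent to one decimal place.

Num → 133
Denominator → 253 + 38 + 133 + 66 + 6 = 496
REF3 = 133 / 496 = 0.2681

26.8%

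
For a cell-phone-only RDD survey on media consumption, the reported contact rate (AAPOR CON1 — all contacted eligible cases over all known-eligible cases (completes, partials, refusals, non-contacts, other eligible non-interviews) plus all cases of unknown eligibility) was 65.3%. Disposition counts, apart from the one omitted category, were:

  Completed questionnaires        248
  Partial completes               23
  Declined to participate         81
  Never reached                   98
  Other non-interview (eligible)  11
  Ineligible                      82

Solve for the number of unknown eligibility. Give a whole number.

95

Top = 248 + 23 + 81 + 11 = 363
CON1 = 363 / D = 0.653
D = 363 / 0.653 = 555.9
Rest of base = 461
unknown eligibility = 555.9 − 461 ≈ 95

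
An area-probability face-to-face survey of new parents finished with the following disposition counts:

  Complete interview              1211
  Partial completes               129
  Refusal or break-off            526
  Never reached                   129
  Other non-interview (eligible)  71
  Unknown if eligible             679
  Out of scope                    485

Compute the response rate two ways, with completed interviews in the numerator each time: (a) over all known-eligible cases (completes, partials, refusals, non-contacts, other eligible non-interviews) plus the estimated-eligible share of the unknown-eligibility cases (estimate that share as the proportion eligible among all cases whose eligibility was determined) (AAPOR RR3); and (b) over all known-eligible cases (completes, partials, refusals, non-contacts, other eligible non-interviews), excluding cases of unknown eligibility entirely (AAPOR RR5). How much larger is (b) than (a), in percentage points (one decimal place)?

12.3

Numerator: 1211
Known eligible: 1211 + 129 + 526 + 129 + 71 = 2066
e = 2066 / (2066 + 485) = 2066 / 2551 = 0.8099
Eligible share of unknowns: 0.8099 × 679 = 549.92
Denominator: 2066 + 549.92 = 2615.92
RR3 = 1211 / 2615.92 = 0.4629
Denominator: 1211 + 129 + 526 + 129 + 71 = 2066
RR5 = 1211 / 2066 = 0.5862
Difference = 58.62 − 46.29 = 12.33 percentage points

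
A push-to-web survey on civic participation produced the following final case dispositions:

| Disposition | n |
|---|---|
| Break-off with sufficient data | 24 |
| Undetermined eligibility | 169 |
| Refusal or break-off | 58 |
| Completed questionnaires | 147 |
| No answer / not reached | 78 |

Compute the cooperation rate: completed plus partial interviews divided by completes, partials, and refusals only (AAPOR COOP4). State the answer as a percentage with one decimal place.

74.7%

Numerator: 147 + 24 = 171
Denom: 147 + 24 + 58 = 229
COOP4 = 171 / 229 = 0.7467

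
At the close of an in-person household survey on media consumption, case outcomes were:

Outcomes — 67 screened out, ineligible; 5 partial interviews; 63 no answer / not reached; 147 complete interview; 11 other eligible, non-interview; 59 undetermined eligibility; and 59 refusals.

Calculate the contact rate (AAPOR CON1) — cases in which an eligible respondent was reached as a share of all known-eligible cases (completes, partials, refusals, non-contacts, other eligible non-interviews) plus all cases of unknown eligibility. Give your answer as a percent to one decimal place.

64.5%

Num: 147 + 5 + 59 + 11 = 222
Denominator: 147 + 5 + 59 + 63 + 11 + 59 = 344
CON1 = 222 / 344 = 0.6453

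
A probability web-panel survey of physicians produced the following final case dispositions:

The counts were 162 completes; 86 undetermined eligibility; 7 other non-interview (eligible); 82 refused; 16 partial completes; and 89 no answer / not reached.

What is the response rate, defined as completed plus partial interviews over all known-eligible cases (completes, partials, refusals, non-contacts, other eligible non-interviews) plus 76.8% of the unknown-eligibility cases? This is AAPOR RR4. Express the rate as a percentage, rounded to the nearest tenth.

Numerator → 162 + 16 = 178
Known eligible → 162 + 16 + 82 + 89 + 7 = 356
Estimated eligible among unknowns → 0.7680 × 86 = 66.05
Denominator → 356 + 66.05 = 422.05
RR4 = 178 / 422.05 = 0.4218

42.2%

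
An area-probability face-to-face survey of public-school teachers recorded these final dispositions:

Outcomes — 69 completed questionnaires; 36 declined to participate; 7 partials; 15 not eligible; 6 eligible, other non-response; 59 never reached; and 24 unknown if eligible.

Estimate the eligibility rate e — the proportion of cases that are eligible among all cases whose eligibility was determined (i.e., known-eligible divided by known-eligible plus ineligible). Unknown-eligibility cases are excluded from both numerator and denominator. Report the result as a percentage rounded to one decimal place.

92.2%

Eligible (known) → 69 + 7 + 36 + 59 + 6 = 177
e = 177 / (177 + 15) = 177 / 192 = 0.9219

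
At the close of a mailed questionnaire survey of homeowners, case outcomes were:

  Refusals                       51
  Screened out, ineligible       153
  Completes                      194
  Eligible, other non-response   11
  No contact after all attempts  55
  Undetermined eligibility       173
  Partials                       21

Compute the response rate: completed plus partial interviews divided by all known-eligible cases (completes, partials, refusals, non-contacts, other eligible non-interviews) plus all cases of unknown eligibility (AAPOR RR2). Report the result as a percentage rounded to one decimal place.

Numerator = 194 + 21 = 215
Denom = 194 + 21 + 51 + 55 + 11 + 173 = 505
RR2 = 215 / 505 = 0.4257

42.6%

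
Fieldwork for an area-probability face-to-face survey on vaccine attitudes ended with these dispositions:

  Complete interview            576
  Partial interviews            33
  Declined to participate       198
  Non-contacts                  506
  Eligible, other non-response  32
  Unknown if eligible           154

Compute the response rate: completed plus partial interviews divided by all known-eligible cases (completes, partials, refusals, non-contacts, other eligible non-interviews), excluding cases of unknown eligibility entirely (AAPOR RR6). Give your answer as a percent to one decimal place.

Num → 576 + 33 = 609
Base → 576 + 33 + 198 + 506 + 32 = 1345
RR6 = 609 / 1345 = 0.4528

45.3%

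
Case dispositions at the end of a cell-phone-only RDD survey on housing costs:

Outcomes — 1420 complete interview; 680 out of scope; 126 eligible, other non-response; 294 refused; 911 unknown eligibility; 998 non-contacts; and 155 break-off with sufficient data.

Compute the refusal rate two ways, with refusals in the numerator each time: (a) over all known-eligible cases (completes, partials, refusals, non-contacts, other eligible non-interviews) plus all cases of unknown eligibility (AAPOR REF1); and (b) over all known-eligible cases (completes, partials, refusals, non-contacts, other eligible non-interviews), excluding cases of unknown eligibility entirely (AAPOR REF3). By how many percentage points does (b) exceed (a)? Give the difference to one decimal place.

Numerator = 294
Denominator = 1420 + 155 + 294 + 998 + 126 + 911 = 3904
REF1 = 294 / 3904 = 0.0753
Denominator = 1420 + 155 + 294 + 998 + 126 = 2993
REF3 = 294 / 2993 = 0.0982
Difference = 9.82 − 7.53 = 2.29 percentage points

2.3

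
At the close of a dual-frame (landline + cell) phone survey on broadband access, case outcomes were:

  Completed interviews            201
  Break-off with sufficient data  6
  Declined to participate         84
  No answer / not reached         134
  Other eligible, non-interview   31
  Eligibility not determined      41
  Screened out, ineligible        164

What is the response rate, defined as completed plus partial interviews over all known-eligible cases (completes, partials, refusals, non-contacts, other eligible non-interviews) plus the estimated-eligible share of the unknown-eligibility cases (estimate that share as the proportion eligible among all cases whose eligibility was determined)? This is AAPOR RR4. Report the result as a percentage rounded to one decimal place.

Numerator → 201 + 6 = 207
Known eligible → 201 + 6 + 84 + 134 + 31 = 456
e = 456 / (456 + 164) = 456 / 620 = 0.7355
Estimated eligible among unknowns → 0.7355 × 41 = 30.16
Denominator → 456 + 30.16 = 486.16
RR4 = 207 / 486.16 = 0.4258

42.6%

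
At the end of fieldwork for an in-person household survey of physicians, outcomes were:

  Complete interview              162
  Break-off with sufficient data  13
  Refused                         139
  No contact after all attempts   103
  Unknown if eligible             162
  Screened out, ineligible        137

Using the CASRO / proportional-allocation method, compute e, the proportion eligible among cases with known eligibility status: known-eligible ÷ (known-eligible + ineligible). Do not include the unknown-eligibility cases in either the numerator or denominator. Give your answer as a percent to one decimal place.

75.3%

Determined eligible = 162 + 13 + 139 + 103 = 417
e = 417 / (417 + 137) = 417 / 554 = 0.7527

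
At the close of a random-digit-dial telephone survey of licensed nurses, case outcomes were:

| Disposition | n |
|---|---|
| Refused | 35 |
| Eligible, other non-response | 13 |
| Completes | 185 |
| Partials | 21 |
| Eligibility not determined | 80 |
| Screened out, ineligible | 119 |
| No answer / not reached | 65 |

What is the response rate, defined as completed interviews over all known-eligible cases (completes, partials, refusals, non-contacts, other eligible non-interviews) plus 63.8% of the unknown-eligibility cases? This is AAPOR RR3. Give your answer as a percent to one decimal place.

50.0%

Numerator: 185
Eligible (known): 185 + 21 + 35 + 65 + 13 = 319
Estimated eligible among unknowns: 0.6380 × 80 = 51.04
Denom: 319 + 51.04 = 370.04
RR3 = 185 / 370.04 = 0.4999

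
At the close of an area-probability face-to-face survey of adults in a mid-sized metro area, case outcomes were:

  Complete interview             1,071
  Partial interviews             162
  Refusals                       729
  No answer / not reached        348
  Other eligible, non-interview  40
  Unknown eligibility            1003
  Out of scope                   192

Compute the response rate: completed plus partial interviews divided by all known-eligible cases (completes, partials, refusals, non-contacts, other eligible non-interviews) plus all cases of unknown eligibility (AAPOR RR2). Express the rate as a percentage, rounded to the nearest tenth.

36.8%

Top: 1071 + 162 = 1233
Base: 1071 + 162 + 729 + 348 + 40 + 1003 = 3353
RR2 = 1233 / 3353 = 0.3677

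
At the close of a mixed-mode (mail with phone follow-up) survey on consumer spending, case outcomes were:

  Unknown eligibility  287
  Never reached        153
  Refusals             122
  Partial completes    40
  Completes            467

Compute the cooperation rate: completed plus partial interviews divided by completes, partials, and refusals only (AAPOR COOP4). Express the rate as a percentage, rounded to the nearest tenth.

80.6%

Num → 467 + 40 = 507
Base → 467 + 40 + 122 = 629
COOP4 = 507 / 629 = 0.8060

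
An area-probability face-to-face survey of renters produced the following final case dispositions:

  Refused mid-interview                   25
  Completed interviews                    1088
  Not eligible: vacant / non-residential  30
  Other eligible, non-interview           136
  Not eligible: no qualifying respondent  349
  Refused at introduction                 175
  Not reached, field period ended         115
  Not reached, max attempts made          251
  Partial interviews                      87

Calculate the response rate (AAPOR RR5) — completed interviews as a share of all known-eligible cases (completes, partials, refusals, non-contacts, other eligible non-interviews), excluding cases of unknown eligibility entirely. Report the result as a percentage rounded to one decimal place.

58.0%

Declined to participate = 175 + 25 = 200
Non-contacts = 115 + 251 = 366
Not eligible = 349 + 30 = 379
Top → 1088
Denom → 1088 + 87 + 200 + 366 + 136 = 1877
RR5 = 1088 / 1877 = 0.5796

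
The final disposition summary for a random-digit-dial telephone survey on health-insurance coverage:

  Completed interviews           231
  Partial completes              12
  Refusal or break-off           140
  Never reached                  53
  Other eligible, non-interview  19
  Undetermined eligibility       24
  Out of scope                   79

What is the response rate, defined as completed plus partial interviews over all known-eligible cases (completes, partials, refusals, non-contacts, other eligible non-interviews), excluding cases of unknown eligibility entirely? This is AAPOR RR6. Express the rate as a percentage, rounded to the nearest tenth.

53.4%

Numerator: 231 + 12 = 243
Base: 231 + 12 + 140 + 53 + 19 = 455
RR6 = 243 / 455 = 0.5341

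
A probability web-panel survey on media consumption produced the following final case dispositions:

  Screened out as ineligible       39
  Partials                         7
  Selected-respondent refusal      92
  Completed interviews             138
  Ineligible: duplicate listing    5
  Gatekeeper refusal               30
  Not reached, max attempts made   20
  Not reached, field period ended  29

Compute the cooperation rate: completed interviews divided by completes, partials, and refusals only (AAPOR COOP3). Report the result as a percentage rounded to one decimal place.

Refusal or break-off = 30 + 92 = 122
Non-contacts = 29 + 20 = 49
Not eligible = 39 + 5 = 44
Numerator → 138
Denominator → 138 + 7 + 122 = 267
COOP3 = 138 / 267 = 0.5169

51.7%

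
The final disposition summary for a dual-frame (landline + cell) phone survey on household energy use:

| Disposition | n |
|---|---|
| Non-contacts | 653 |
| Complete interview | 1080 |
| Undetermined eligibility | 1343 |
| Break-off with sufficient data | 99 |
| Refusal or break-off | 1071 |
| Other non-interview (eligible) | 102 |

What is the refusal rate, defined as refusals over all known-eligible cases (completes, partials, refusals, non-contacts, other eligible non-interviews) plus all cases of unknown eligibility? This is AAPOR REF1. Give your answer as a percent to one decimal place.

24.6%

Num = 1071
Denom = 1080 + 99 + 1071 + 653 + 102 + 1343 = 4348
REF1 = 1071 / 4348 = 0.2463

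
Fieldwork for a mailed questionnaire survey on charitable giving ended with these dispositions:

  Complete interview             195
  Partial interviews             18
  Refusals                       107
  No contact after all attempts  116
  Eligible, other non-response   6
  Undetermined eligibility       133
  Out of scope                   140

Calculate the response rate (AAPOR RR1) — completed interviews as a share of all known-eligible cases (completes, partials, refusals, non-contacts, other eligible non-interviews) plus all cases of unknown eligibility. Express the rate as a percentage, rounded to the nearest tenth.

33.9%

Top = 195
Base = 195 + 18 + 107 + 116 + 6 + 133 = 575
RR1 = 195 / 575 = 0.3391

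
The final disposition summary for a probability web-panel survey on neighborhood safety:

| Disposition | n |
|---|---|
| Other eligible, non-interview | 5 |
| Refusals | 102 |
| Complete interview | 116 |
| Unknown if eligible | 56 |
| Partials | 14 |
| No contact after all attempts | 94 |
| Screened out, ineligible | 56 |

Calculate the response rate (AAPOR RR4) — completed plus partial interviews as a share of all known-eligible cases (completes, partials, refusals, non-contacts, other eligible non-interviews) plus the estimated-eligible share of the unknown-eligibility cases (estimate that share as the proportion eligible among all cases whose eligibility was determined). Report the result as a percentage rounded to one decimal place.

Num: 116 + 14 = 130
Known eligible: 116 + 14 + 102 + 94 + 5 = 331
e = 331 / (331 + 56) = 331 / 387 = 0.8553
e × U: 0.8553 × 56 = 47.90
Base: 331 + 47.90 = 378.90
RR4 = 130 / 378.90 = 0.3431

34.3%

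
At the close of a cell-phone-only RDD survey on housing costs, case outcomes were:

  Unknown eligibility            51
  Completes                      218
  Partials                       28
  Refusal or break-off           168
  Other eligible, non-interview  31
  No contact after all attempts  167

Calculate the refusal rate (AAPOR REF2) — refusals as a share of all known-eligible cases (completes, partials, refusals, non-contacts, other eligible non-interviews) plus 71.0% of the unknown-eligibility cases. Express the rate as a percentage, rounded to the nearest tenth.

25.9%

Numerator: 168
Known eligible: 218 + 28 + 168 + 167 + 31 = 612
Estimated eligible among unknowns: 0.7100 × 51 = 36.21
Denominator: 612 + 36.21 = 648.21
REF2 = 168 / 648.21 = 0.2592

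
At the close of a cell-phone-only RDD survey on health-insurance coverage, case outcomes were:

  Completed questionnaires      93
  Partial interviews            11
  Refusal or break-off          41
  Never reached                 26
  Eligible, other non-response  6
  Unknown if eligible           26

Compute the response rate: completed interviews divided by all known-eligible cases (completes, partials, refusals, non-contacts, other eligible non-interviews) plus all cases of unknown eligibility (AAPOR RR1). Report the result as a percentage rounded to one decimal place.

45.8%

Num: 93
Base: 93 + 11 + 41 + 26 + 6 + 26 = 203
RR1 = 93 / 203 = 0.4581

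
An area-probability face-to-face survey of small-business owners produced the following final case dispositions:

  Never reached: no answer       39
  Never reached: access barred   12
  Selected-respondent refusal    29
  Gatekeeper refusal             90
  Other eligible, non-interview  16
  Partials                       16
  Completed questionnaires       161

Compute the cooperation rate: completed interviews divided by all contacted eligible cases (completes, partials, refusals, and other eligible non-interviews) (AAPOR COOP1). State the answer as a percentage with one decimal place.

Refusal or break-off = 90 + 29 = 119
Never reached = 39 + 12 = 51
Top → 161
Denom → 161 + 16 + 119 + 16 = 312
COOP1 = 161 / 312 = 0.5160

51.6%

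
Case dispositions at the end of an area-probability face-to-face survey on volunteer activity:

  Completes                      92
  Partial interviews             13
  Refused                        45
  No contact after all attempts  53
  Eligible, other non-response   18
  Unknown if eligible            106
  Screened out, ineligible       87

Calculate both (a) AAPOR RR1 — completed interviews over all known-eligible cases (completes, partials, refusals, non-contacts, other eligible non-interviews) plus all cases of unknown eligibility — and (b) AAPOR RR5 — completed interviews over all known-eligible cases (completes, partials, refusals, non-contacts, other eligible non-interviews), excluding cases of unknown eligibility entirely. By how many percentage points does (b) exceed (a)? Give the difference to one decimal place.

Num: 92
Denominator: 92 + 13 + 45 + 53 + 18 + 106 = 327
RR1 = 92 / 327 = 0.2813
Denominator: 92 + 13 + 45 + 53 + 18 = 221
RR5 = 92 / 221 = 0.4163
Difference = 41.63 − 28.13 = 13.50 percentage points

13.5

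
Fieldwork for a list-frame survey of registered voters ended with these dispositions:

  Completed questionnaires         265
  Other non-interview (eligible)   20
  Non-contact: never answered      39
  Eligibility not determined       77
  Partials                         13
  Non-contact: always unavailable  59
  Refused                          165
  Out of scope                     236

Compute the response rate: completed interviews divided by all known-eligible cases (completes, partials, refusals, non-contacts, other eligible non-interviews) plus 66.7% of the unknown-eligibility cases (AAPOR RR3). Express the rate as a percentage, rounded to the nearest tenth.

43.3%

Never reached = 39 + 59 = 98
Numerator → 265
Known eligible → 265 + 13 + 165 + 98 + 20 = 561
Eligible share of unknowns → 0.6670 × 77 = 51.36
Denominator → 561 + 51.36 = 612.36
RR3 = 265 / 612.36 = 0.4328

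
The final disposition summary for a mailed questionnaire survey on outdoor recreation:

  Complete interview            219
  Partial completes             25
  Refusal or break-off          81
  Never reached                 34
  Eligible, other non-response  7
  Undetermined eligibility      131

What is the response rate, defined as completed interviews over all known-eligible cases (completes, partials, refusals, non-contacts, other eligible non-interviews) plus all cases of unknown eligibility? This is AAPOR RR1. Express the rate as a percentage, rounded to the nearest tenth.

44.1%

Top = 219
Denom = 219 + 25 + 81 + 34 + 7 + 131 = 497
RR1 = 219 / 497 = 0.4406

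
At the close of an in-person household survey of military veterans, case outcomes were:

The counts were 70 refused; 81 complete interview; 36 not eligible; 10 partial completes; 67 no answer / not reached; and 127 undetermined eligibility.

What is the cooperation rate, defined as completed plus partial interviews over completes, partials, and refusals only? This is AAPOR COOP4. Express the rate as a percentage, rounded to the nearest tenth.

Top: 81 + 10 = 91
Denominator: 81 + 10 + 70 = 161
COOP4 = 91 / 161 = 0.5652

56.5%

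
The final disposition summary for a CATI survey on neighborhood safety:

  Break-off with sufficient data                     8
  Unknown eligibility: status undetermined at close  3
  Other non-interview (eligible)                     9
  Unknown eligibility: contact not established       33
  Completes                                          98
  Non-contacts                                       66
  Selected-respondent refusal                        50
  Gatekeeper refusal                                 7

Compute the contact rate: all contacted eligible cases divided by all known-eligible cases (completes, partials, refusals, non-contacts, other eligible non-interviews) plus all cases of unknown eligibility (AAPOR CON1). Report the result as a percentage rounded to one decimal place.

62.8%

Refusal or break-off = 7 + 50 = 57
Unknown if eligible = 33 + 3 = 36
Numerator → 98 + 8 + 57 + 9 = 172
Base → 98 + 8 + 57 + 66 + 9 + 36 = 274
CON1 = 172 / 274 = 0.6277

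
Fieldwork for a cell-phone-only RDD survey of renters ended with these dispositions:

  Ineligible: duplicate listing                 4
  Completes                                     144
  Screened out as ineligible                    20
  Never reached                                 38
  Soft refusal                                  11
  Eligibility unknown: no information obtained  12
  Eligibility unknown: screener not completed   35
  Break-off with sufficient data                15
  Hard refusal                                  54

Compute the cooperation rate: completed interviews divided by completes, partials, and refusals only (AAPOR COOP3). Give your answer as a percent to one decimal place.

64.3%

Refused = 54 + 11 = 65
Unknown if eligible = 35 + 12 = 47
Out of scope = 20 + 4 = 24
Top → 144
Base → 144 + 15 + 65 = 224
COOP3 = 144 / 224 = 0.6429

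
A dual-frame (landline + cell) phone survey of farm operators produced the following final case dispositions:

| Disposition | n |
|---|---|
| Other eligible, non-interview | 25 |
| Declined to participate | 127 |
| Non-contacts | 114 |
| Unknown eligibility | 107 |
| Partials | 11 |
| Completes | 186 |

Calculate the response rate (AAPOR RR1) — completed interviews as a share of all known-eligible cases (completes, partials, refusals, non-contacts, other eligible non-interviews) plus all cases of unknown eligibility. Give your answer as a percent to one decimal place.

32.6%

Num: 186
Denom: 186 + 11 + 127 + 114 + 25 + 107 = 570
RR1 = 186 / 570 = 0.3263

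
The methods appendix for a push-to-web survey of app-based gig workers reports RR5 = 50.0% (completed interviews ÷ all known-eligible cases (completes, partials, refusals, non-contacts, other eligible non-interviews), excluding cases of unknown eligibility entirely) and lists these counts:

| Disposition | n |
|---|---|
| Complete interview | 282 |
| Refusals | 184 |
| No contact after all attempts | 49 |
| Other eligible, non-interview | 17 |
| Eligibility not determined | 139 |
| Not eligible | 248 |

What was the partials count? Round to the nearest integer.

RR5 = 282 / D = 0.500
D = 282 / 0.500 = 564.0
Other denominator terms total 532
partials = 564.0 − 532 ≈ 32

32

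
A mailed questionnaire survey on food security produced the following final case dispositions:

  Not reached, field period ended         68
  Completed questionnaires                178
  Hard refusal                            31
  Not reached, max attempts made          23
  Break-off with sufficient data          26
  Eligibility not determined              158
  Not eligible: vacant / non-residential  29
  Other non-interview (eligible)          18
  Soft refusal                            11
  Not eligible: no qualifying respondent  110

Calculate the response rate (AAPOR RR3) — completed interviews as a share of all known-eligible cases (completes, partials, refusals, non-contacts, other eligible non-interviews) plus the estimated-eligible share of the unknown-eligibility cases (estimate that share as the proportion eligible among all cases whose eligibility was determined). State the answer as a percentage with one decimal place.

Refusals = 31 + 11 = 42
No answer / not reached = 68 + 23 = 91
Not eligible = 110 + 29 = 139
Top → 178
Known eligible → 178 + 26 + 42 + 91 + 18 = 355
e = 355 / (355 + 139) = 355 / 494 = 0.7186
Estimated eligible among unknowns → 0.7186 × 158 = 113.54
Base → 355 + 113.54 = 468.54
RR3 = 178 / 468.54 = 0.3799

38.0%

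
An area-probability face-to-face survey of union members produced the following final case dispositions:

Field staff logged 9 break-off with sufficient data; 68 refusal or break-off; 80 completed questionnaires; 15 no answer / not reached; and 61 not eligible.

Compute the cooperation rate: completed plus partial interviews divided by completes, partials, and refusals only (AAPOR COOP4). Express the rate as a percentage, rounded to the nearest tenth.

Numerator = 80 + 9 = 89
Denominator = 80 + 9 + 68 = 157
COOP4 = 89 / 157 = 0.5669

56.7%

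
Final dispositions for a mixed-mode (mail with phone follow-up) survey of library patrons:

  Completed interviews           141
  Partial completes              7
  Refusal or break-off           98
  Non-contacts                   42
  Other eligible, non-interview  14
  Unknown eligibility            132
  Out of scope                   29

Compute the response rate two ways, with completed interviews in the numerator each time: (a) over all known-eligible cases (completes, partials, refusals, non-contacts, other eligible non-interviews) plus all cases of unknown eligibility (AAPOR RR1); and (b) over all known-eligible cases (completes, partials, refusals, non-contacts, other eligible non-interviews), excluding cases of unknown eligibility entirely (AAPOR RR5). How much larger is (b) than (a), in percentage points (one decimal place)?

Top: 141
Denom: 141 + 7 + 98 + 42 + 14 + 132 = 434
RR1 = 141 / 434 = 0.3249
Denom: 141 + 7 + 98 + 42 + 14 = 302
RR5 = 141 / 302 = 0.4669
Difference = 46.69 − 32.49 = 14.20 percentage points

14.2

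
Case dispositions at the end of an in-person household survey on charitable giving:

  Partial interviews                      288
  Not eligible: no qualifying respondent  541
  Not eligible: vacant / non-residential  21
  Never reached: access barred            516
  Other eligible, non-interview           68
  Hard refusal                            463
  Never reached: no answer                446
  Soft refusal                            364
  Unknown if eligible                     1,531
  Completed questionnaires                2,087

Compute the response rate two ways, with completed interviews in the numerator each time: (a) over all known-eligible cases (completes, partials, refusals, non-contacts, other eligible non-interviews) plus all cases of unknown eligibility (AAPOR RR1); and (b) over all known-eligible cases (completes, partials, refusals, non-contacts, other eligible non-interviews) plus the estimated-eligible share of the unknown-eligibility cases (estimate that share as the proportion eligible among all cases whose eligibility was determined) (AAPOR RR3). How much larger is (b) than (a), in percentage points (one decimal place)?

Refused = 463 + 364 = 827
No contact after all attempts = 446 + 516 = 962
Out of scope = 541 + 21 = 562
Numerator: 2087
Denominator: 2087 + 288 + 827 + 962 + 68 + 1531 = 5763
RR1 = 2087 / 5763 = 0.3621
Determined eligible: 2087 + 288 + 827 + 962 + 68 = 4232
e = 4232 / (4232 + 562) = 4232 / 4794 = 0.8828
e × U: 0.8828 × 1531 = 1351.57
Denominator: 4232 + 1351.57 = 5583.57
RR3 = 2087 / 5583.57 = 0.3738
Difference = 37.38 − 36.21 = 1.17 percentage points

1.2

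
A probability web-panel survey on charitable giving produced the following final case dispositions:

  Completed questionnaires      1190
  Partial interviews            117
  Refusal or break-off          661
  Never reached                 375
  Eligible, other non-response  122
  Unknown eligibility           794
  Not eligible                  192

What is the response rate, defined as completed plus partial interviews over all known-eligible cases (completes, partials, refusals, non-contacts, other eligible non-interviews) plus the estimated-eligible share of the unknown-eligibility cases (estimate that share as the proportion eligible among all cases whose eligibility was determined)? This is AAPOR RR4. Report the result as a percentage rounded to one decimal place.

Numerator → 1190 + 117 = 1307
Eligible (known) → 1190 + 117 + 661 + 375 + 122 = 2465
e = 2465 / (2465 + 192) = 2465 / 2657 = 0.9277
Eligible share of unknowns → 0.9277 × 794 = 736.59
Base → 2465 + 736.59 = 3201.59
RR4 = 1307 / 3201.59 = 0.4082

40.8%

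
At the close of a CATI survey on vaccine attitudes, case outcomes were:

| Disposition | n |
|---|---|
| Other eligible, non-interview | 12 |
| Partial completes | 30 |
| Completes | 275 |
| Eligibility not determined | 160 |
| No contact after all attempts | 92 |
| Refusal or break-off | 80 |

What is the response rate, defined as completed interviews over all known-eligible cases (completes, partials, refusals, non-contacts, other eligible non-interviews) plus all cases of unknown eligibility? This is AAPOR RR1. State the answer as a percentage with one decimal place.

42.4%

Top = 275
Base = 275 + 30 + 80 + 92 + 12 + 160 = 649
RR1 = 275 / 649 = 0.4237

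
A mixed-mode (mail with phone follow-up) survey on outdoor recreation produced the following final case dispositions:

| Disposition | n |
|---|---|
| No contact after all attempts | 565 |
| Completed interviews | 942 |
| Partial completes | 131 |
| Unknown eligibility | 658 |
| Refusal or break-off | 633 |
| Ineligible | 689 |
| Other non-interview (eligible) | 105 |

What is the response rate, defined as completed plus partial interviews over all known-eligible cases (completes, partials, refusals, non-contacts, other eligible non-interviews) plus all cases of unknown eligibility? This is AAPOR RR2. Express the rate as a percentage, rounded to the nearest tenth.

35.4%

Numerator = 942 + 131 = 1073
Denominator = 942 + 131 + 633 + 565 + 105 + 658 = 3034
RR2 = 1073 / 3034 = 0.3537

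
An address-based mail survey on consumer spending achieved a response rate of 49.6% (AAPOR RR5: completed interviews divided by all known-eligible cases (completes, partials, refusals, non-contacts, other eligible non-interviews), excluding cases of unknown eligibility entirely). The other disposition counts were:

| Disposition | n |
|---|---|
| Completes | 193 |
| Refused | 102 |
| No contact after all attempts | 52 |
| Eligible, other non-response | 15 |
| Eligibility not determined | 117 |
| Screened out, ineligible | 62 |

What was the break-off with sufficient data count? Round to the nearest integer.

RR5 = 193 / D = 0.496
D = 193 / 0.496 = 389.1
Rest of base = 362
break-off with sufficient data = 389.1 − 362 ≈ 27

27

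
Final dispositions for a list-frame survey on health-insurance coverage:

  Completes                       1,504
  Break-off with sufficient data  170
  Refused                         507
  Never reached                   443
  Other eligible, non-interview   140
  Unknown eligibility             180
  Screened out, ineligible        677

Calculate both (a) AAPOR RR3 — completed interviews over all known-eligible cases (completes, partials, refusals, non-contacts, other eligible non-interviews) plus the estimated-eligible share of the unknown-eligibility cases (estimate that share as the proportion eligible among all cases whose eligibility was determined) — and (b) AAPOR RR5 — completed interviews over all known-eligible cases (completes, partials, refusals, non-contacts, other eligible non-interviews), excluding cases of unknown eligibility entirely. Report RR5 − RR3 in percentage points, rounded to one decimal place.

2.7

Top → 1504
Determined eligible → 1504 + 170 + 507 + 443 + 140 = 2764
e = 2764 / (2764 + 677) = 2764 / 3441 = 0.8033
Estimated eligible among unknowns → 0.8033 × 180 = 144.59
Base → 2764 + 144.59 = 2908.59
RR3 = 1504 / 2908.59 = 0.5171
Base → 1504 + 170 + 507 + 443 + 140 = 2764
RR5 = 1504 / 2764 = 0.5441
Difference = 54.41 − 51.71 = 2.70 percentage points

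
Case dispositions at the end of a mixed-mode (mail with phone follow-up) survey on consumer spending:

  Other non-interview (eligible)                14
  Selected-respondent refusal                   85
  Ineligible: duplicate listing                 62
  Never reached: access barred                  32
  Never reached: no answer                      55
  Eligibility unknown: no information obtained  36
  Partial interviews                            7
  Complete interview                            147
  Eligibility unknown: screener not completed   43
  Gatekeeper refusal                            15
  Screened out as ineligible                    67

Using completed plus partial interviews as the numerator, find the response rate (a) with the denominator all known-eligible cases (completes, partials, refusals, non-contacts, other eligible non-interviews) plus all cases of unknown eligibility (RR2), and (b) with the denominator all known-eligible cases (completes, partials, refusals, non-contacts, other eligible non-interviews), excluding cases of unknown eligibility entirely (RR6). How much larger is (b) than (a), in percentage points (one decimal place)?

7.9

Refusal or break-off = 15 + 85 = 100
No answer / not reached = 55 + 32 = 87
Unknown eligibility = 43 + 36 = 79
Out of scope = 67 + 62 = 129
Top → 147 + 7 = 154
Denom → 147 + 7 + 100 + 87 + 14 + 79 = 434
RR2 = 154 / 434 = 0.3548
Denom → 147 + 7 + 100 + 87 + 14 = 355
RR6 = 154 / 355 = 0.4338
Difference = 43.38 − 35.48 = 7.90 percentage points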